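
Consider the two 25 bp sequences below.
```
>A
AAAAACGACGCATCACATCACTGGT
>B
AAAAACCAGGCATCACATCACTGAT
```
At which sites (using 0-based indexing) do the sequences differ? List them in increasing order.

6, 8, 23

Scanning 0-based: 6: G/C; 8: C/G; 23: G/A.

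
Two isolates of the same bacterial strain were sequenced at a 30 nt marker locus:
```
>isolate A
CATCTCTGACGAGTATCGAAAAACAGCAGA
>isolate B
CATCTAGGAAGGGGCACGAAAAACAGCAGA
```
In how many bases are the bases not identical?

7

The sequences differ at bases 6, 7, 10, 12, 14, 15, 16 (1-based) — 7 in total.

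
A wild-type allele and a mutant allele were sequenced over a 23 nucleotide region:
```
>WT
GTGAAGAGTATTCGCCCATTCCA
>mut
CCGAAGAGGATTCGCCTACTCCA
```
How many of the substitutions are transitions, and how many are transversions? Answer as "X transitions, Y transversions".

3 transitions, 2 transversions

Mismatches (1-based):
base 1: G→C (purine→pyrimidine, transversion)
base 2: T→C (pyrimidine→pyrimidine, transition)
base 9: T→G (pyrimidine→purine, transversion)
base 17: C→T (pyrimidine→pyrimidine, transition)
base 19: T→C (pyrimidine→pyrimidine, transition)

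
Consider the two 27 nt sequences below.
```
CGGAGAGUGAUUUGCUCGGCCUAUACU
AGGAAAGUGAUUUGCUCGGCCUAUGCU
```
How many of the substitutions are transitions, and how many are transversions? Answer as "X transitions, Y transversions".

2 transitions, 1 transversion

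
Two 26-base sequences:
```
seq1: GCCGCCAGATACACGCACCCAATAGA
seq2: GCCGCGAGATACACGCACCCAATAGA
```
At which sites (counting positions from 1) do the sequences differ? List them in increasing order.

Differences at site 6 (C→G).

6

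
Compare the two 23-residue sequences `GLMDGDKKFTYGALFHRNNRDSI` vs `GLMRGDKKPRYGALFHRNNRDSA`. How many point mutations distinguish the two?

4

Mismatches (1-based): position 4: D→R; position 9: F→P; position 10: T→R; position 23: I→A.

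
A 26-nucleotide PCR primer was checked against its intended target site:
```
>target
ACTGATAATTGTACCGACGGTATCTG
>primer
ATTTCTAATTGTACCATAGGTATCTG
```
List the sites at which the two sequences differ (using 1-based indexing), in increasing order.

2, 4, 5, 16, 17, 18

Scanning 1-based: 2: C/T; 4: G/T; 5: A/C; 16: G/A; 17: A/T; 18: C/A.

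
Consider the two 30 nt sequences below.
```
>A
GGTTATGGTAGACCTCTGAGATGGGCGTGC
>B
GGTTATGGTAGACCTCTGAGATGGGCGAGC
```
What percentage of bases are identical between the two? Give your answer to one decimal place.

96.7%

1 position differs (28), so 29 of 30 match: 29/30 = 96.67%.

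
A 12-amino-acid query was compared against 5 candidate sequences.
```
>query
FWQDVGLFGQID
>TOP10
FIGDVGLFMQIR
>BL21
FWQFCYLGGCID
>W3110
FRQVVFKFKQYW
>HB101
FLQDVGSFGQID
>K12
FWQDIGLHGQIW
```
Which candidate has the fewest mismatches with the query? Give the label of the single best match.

TOP10 differs at 4 positions; BL21 differs at 5 positions; W3110 differs at 7 positions; HB101 differs at 2 positions; K12 differs at 3 positions. The closest is HB101.

HB101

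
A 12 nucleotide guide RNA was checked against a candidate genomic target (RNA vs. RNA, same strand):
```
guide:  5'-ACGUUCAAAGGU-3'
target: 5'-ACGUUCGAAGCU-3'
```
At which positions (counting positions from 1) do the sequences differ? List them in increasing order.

Scanning 1-based: 7: A/G; 11: G/C.

7, 11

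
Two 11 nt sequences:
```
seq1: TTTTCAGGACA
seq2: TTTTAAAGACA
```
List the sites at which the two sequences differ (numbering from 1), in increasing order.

5, 7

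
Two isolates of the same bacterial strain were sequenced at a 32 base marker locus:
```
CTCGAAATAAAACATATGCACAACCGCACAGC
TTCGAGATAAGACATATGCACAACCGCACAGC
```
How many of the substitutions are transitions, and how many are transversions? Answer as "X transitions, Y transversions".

3 transitions, 0 transversions

Mismatches (1-based):
position 1: C→T (pyrimidine→pyrimidine, transition)
position 6: A→G (purine→purine, transition)
position 11: A→G (purine→purine, transition)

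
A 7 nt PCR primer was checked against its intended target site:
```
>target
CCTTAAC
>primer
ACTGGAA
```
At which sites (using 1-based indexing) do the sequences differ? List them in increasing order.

1, 4, 5, 7

Differences at site 1 (C→A), site 4 (T→G), site 5 (A→G), site 7 (C→A).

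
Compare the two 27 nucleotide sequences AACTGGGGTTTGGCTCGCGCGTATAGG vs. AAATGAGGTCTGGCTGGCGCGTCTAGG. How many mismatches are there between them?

5

The sequences differ at bases 3, 6, 10, 16, 23 (1-based) — 5 in total.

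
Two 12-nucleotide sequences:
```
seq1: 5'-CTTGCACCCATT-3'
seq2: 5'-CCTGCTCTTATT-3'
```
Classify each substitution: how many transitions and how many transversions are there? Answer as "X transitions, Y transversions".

3 transitions, 1 transversion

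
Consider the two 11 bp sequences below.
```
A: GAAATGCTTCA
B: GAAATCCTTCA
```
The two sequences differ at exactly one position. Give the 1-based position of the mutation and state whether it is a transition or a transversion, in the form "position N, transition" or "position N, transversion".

The sequences differ only at position 6: G→C (purine→pyrimidine), a transversion.

position 6, transversion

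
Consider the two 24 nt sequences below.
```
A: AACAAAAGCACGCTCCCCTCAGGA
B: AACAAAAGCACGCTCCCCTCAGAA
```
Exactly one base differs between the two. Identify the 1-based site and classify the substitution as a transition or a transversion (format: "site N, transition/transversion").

site 23, transition

The sequences differ only at site 23: G→A (purine→purine), a transition.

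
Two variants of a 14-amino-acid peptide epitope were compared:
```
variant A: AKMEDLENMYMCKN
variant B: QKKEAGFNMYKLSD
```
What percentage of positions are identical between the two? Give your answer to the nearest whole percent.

9 positions differ (1, 3, 5, 6, 7, 11, 12, 13, 14), so 5 of 14 match: 5/14 = 35.71%.

36%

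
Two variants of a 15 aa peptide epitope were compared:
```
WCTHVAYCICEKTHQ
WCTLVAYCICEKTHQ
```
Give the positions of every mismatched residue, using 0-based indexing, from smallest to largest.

Differences at position 3 (H→L).

3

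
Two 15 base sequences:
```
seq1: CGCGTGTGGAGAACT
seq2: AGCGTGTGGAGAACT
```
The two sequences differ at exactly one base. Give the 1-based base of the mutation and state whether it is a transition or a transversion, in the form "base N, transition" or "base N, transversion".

base 1, transversion

Base 1 changes C→A. C is a pyrimidine and A is a purine, so this is a transversion.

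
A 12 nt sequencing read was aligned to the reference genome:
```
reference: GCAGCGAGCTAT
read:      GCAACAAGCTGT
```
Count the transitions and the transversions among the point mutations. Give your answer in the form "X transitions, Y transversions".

3 transitions, 0 transversions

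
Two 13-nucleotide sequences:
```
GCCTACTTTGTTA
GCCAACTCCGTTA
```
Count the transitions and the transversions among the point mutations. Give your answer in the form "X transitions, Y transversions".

Transitions (purine↔purine or pyrimidine↔pyrimidine): 8 T→C, 9 T→C.
Transversions (purine↔pyrimidine): 4 T→A.

2 transitions, 1 transversion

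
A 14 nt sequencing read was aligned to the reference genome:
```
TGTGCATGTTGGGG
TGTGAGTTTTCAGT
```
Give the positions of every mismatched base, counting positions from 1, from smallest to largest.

Differences at position 5 (C→A), position 6 (A→G), position 8 (G→T), position 11 (G→C), position 12 (G→A), position 14 (G→T).

5, 6, 8, 11, 12, 14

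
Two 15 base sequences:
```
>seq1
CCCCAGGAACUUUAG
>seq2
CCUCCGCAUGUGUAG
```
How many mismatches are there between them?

6

Mismatches (1-based): position 3: C→U; position 5: A→C; position 7: G→C; position 9: A→U; position 10: C→G; position 12: U→G.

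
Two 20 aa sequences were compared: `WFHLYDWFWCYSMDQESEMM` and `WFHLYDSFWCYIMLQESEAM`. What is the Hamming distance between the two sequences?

Mismatches (1-based): position 7: W→S; position 12: S→I; position 14: D→L; position 19: M→A.

4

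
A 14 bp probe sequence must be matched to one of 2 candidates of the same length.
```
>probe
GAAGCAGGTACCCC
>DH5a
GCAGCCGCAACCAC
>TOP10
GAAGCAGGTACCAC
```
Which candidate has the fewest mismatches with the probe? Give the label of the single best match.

TOP10

Hamming distances to probe — DH5a: 5; TOP10: 1.
Smallest is TOP10 with 1 mismatch.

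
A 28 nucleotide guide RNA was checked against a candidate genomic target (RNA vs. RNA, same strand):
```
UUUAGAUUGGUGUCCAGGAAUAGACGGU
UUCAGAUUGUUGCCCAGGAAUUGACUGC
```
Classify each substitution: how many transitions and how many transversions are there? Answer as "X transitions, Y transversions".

3 transitions, 3 transversions

Transitions (purine↔purine or pyrimidine↔pyrimidine): 3 U→C, 13 U→C, 28 U→C.
Transversions (purine↔pyrimidine): 10 G→U, 22 A→U, 26 G→U.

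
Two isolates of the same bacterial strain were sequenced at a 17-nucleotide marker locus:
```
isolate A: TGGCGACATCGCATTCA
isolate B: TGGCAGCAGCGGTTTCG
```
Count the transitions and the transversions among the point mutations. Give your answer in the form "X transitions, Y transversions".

Mismatches (1-based):
position 5: G→A (purine→purine, transition)
position 6: A→G (purine→purine, transition)
position 9: T→G (pyrimidine→purine, transversion)
position 12: C→G (pyrimidine→purine, transversion)
position 13: A→T (purine→pyrimidine, transversion)
position 17: A→G (purine→purine, transition)

3 transitions, 3 transversions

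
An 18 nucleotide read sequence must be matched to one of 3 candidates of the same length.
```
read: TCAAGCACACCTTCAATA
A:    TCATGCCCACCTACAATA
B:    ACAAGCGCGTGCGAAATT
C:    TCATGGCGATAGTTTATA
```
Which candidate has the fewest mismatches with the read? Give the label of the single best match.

A

Hamming distances to read — A: 3; B: 9; C: 9.
Smallest is A with 3 mismatches.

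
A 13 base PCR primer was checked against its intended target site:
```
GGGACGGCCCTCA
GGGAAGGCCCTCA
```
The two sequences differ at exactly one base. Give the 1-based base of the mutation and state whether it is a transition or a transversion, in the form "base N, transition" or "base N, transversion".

The sequences differ only at base 5: C→A (pyrimidine→purine), a transversion.

base 5, transversion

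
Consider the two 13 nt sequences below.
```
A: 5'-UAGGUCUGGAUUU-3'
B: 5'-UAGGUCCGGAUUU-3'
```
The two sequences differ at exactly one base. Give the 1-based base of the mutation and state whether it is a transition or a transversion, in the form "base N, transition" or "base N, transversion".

base 7, transition

Base 7 changes U→C. U is a pyrimidine and C is a pyrimidine, so this is a transition.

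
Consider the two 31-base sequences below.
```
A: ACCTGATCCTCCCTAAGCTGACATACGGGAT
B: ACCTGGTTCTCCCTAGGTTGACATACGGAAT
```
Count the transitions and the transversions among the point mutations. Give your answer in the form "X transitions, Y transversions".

Mismatches (1-based):
position 6: A→G (purine→purine, transition)
position 8: C→T (pyrimidine→pyrimidine, transition)
position 16: A→G (purine→purine, transition)
position 18: C→T (pyrimidine→pyrimidine, transition)
position 29: G→A (purine→purine, transition)

5 transitions, 0 transversions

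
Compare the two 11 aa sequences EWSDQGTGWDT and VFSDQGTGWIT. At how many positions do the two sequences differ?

Comparing position by position, 3 positions differ: 1 (E/V), 2 (W/F), 10 (D/I).

3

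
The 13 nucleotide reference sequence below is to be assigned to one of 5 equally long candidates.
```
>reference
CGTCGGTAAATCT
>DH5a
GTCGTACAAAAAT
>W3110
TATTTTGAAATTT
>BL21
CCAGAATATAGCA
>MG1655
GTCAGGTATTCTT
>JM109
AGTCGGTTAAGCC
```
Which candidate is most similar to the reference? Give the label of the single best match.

JM109

DH5a differs at 9 bases; W3110 differs at 7 bases; BL21 differs at 8 bases; MG1655 differs at 8 bases; JM109 differs at 4 bases. The closest is JM109.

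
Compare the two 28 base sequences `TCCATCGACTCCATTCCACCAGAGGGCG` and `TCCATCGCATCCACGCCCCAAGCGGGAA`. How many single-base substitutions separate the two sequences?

The sequences differ at positions 8, 9, 14, 15, 18, 20, 23, 27, 28 (1-based) — 9 in total.

9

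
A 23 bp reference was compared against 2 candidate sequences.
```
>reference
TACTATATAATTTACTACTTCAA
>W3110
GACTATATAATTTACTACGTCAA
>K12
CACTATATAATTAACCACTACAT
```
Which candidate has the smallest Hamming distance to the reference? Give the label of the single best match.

W3110

Hamming distances to reference — W3110: 2; K12: 5.
Smallest is W3110 with 2 mismatches.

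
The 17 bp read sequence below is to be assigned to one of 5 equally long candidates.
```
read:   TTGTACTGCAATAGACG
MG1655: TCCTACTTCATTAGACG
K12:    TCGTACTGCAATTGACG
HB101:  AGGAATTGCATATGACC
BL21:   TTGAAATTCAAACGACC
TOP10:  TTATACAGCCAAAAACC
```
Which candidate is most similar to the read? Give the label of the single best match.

MG1655 differs at 4 bases; K12 differs at 2 bases; HB101 differs at 8 bases; BL21 differs at 6 bases; TOP10 differs at 6 bases. The closest is K12.

K12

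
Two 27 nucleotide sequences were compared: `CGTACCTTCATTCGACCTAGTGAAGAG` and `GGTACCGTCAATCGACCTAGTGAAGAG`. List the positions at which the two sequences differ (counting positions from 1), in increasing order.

Scanning 1-based: 1: C/G; 7: T/G; 11: T/A.

1, 7, 11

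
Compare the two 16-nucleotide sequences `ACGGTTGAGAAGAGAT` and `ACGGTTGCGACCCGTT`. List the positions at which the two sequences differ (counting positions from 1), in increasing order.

8, 11, 12, 13, 15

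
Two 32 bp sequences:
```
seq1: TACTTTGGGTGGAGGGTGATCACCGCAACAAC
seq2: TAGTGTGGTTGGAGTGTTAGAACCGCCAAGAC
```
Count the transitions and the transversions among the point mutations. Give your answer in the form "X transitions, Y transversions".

1 transition, 9 transversions

Mismatches (1-based):
base 3: C→G (pyrimidine→purine, transversion)
base 5: T→G (pyrimidine→purine, transversion)
base 9: G→T (purine→pyrimidine, transversion)
base 15: G→T (purine→pyrimidine, transversion)
base 18: G→T (purine→pyrimidine, transversion)
base 20: T→G (pyrimidine→purine, transversion)
base 21: C→A (pyrimidine→purine, transversion)
base 27: A→C (purine→pyrimidine, transversion)
base 29: C→A (pyrimidine→purine, transversion)
base 30: A→G (purine→purine, transition)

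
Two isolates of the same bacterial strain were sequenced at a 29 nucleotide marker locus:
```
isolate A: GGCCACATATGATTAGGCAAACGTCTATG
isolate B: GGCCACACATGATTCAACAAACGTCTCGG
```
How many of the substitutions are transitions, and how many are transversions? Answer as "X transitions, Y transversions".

Mismatches (1-based):
site 8: T→C (pyrimidine→pyrimidine, transition)
site 15: A→C (purine→pyrimidine, transversion)
site 16: G→A (purine→purine, transition)
site 17: G→A (purine→purine, transition)
site 27: A→C (purine→pyrimidine, transversion)
site 28: T→G (pyrimidine→purine, transversion)

3 transitions, 3 transversions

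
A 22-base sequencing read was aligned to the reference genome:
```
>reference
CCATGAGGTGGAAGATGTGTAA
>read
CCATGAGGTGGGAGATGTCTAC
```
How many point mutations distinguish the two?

3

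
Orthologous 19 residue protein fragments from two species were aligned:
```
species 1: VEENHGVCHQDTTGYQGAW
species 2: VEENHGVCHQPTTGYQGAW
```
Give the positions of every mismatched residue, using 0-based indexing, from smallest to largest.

10

Differences at position 10 (D→P).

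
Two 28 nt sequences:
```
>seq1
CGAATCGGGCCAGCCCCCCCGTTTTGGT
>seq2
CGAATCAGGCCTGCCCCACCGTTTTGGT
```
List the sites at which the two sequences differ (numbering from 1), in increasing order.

7, 12, 18

Differences at site 7 (G→A), site 12 (A→T), site 18 (C→A).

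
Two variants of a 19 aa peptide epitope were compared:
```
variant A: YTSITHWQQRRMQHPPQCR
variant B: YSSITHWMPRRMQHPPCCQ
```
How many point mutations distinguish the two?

5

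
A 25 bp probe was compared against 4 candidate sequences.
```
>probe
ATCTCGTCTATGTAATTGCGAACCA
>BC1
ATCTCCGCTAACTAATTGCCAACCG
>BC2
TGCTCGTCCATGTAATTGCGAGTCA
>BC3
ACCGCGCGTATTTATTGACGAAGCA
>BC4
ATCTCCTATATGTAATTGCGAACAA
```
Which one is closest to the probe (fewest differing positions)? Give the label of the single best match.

BC4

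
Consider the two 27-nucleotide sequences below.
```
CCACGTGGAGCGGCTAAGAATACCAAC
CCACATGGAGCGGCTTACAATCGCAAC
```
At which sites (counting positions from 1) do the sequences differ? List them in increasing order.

5, 16, 18, 22, 23

Scanning 1-based: 5: G/A; 16: A/T; 18: G/C; 22: A/C; 23: C/G.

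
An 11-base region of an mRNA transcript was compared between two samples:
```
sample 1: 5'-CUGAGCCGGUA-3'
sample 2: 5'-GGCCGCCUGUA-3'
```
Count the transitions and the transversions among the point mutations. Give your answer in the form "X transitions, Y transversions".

0 transitions, 5 transversions

Transitions (purine↔purine or pyrimidine↔pyrimidine): none.
Transversions (purine↔pyrimidine): 1 C→G, 2 U→G, 3 G→C, 4 A→C, 8 G→U.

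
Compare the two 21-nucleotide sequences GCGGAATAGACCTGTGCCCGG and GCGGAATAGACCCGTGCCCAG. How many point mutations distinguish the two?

2

Comparing position by position, 2 positions differ: 13 (T/C), 20 (G/A).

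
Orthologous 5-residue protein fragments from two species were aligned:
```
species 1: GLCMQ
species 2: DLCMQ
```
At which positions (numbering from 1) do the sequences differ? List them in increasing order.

1

Scanning 1-based: 1: G/D.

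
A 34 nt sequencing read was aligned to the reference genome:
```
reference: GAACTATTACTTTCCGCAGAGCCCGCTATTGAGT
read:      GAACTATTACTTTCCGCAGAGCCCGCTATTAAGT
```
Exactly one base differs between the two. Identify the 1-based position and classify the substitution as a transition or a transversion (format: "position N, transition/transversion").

position 31, transition

Position 31 changes G→A. G is a purine and A is a purine, so this is a transition.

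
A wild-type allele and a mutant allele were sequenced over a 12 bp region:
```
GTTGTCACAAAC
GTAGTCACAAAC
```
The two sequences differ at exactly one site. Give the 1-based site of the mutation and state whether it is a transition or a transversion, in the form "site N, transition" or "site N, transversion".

site 3, transversion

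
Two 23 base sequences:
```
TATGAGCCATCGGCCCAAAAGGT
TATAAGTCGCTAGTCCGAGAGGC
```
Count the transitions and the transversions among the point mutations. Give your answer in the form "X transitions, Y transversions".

Transitions (purine↔purine or pyrimidine↔pyrimidine): 4 G→A, 7 C→T, 9 A→G, 10 T→C, 11 C→T, 12 G→A, 14 C→T, 17 A→G, 19 A→G, 23 T→C.
Transversions (purine↔pyrimidine): none.

10 transitions, 0 transversions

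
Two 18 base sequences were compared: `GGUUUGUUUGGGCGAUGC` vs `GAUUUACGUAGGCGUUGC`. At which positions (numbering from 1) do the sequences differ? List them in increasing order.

Differences at position 2 (G→A), position 6 (G→A), position 7 (U→C), position 8 (U→G), position 10 (G→A), position 15 (A→U).

2, 6, 7, 8, 10, 15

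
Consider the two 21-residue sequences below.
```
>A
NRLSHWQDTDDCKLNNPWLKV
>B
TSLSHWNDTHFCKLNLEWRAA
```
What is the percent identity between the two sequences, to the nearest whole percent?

Mismatches at positions 1, 2, 7, 10, 11, 16, 17, 19, 20, 21 (1-based): 10 of 21.
Identical positions: 11/21 = 52.38% → 52%.

52%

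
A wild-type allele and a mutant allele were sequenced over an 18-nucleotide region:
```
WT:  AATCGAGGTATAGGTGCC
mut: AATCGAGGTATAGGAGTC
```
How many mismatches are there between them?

2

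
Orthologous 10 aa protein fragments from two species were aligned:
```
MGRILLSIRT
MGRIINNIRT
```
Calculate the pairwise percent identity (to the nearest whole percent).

70%

Mismatches at positions 5, 6, 7 (1-based): 3 of 10.
Identical positions: 7/10 = 70% → 70%.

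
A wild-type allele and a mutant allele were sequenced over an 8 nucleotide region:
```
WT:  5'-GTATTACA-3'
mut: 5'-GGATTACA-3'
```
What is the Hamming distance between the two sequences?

The sequences differ at sites 2 (1-based) — 1 in total.

1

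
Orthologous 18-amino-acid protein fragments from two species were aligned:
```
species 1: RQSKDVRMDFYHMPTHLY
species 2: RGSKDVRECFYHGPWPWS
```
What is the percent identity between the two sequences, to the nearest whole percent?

56%

Mismatches at positions 2, 8, 9, 13, 15, 16, 17, 18 (1-based): 8 of 18.
Identical positions: 10/18 = 55.56% → 56%.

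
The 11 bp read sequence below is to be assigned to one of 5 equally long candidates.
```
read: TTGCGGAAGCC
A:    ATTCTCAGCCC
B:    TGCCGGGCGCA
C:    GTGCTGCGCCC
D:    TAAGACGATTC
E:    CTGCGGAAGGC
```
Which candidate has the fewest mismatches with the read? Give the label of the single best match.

E

Hamming distances to read — A: 6; B: 5; C: 5; D: 8; E: 2.
Smallest is E with 2 mismatches.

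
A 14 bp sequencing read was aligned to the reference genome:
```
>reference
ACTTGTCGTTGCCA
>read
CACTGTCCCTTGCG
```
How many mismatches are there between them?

Comparing position by position, 8 bases differ: 1 (A/C), 2 (C/A), 3 (T/C), 8 (G/C), 9 (T/C), 11 (G/T), 12 (C/G), 14 (A/G).

8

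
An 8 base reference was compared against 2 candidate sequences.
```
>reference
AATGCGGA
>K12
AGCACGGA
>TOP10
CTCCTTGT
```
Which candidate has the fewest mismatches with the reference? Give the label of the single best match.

K12 differs at 3 bases; TOP10 differs at 7 bases. The closest is K12.

K12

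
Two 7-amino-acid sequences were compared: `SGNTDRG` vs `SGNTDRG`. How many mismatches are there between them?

The two sequences are identical at every position.

0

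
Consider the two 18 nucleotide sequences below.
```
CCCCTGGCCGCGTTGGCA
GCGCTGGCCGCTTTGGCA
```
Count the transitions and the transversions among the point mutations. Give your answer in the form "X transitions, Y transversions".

0 transitions, 3 transversions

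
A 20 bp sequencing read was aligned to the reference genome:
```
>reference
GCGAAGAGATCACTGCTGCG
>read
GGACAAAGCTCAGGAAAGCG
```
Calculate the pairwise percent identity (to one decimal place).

50.0%

10 positions differ (2, 3, 4, 6, 9, 13, 14, 15, 16, 17), so 10 of 20 match: 10/20 = 50%.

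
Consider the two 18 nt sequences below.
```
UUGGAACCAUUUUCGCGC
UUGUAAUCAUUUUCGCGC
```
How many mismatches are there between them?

The sequences differ at positions 4, 7 (1-based) — 2 in total.

2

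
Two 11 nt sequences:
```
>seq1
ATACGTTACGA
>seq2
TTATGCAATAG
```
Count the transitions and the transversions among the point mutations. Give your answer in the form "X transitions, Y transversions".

Mismatches (1-based):
position 1: A→T (purine→pyrimidine, transversion)
position 4: C→T (pyrimidine→pyrimidine, transition)
position 6: T→C (pyrimidine→pyrimidine, transition)
position 7: T→A (pyrimidine→purine, transversion)
position 9: C→T (pyrimidine→pyrimidine, transition)
position 10: G→A (purine→purine, transition)
position 11: A→G (purine→purine, transition)

5 transitions, 2 transversions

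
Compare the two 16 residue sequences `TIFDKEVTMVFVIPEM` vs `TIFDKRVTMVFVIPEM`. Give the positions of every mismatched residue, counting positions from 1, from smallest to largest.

6

Differences at position 6 (E→R).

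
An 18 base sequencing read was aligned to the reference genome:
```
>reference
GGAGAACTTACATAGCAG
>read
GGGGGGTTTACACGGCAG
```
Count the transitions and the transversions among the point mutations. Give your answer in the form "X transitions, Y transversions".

Transitions (purine↔purine or pyrimidine↔pyrimidine): 3 A→G, 5 A→G, 6 A→G, 7 C→T, 13 T→C, 14 A→G.
Transversions (purine↔pyrimidine): none.

6 transitions, 0 transversions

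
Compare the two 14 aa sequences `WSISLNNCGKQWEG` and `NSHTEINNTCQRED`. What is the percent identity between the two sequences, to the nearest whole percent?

29%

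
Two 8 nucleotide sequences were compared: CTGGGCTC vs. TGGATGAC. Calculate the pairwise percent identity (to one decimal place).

25.0%

6 positions differ (1, 2, 4, 5, 6, 7), so 2 of 8 match: 2/8 = 25%.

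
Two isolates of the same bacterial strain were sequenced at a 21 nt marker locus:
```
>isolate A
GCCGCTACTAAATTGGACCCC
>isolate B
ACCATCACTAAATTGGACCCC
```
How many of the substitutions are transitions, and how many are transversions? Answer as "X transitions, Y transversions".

Mismatches (1-based):
site 1: G→A (purine→purine, transition)
site 4: G→A (purine→purine, transition)
site 5: C→T (pyrimidine→pyrimidine, transition)
site 6: T→C (pyrimidine→pyrimidine, transition)

4 transitions, 0 transversions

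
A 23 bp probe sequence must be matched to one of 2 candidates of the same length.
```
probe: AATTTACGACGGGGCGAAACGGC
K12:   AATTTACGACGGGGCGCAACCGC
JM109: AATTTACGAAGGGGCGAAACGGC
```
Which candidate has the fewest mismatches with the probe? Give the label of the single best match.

K12 differs at 2 sites; JM109 differs at 1 site. The closest is JM109.

JM109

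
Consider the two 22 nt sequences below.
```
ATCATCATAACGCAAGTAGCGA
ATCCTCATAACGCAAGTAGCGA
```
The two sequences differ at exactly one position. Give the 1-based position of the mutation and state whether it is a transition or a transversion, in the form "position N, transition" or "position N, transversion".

position 4, transversion

The sequences differ only at position 4: A→C (purine→pyrimidine), a transversion.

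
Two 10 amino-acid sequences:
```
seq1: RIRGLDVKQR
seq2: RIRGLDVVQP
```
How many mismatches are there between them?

2

Mismatches (1-based): position 8: K→V; position 10: R→P.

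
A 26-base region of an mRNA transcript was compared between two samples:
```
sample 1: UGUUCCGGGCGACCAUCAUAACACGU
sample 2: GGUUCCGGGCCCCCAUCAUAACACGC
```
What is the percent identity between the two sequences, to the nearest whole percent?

85%

4 positions differ (1, 11, 12, 26), so 22 of 26 match: 22/26 = 84.62%.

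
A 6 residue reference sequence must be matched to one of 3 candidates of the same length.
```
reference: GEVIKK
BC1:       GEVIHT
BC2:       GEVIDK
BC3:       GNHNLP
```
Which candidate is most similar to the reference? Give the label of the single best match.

BC2

BC1 differs at 2 positions; BC2 differs at 1 position; BC3 differs at 5 positions. The closest is BC2.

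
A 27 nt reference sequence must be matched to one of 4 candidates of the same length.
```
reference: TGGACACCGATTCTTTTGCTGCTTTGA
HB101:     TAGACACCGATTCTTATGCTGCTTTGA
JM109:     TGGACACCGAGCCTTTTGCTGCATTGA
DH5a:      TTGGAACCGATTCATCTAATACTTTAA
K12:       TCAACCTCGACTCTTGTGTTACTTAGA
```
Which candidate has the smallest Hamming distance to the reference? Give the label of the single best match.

Hamming distances to reference — HB101: 2; JM109: 3; DH5a: 9; K12: 9.
Smallest is HB101 with 2 mismatches.

HB101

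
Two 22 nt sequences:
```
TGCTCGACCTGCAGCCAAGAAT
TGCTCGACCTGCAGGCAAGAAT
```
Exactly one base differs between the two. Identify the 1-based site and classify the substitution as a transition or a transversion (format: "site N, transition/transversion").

Site 15 changes C→G. C is a pyrimidine and G is a purine, so this is a transversion.

site 15, transversion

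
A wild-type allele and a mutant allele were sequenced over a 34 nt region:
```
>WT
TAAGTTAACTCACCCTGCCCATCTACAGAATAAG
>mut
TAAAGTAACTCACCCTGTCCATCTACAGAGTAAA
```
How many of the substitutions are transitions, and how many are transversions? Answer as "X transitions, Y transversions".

Mismatches (1-based):
site 4: G→A (purine→purine, transition)
site 5: T→G (pyrimidine→purine, transversion)
site 18: C→T (pyrimidine→pyrimidine, transition)
site 30: A→G (purine→purine, transition)
site 34: G→A (purine→purine, transition)

4 transitions, 1 transversion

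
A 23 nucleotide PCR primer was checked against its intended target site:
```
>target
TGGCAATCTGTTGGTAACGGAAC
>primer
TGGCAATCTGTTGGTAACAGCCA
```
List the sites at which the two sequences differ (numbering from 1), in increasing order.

Differences at site 19 (G→A), site 21 (A→C), site 22 (A→C), site 23 (C→A).

19, 21, 22, 23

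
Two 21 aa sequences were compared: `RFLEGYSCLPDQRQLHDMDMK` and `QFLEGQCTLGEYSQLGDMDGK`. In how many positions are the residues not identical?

The sequences differ at positions 1, 6, 7, 8, 10, 11, 12, 13, 16, 20 (1-based) — 10 in total.

10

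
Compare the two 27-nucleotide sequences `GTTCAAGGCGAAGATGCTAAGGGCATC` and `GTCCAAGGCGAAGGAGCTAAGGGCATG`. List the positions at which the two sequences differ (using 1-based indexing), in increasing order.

3, 14, 15, 27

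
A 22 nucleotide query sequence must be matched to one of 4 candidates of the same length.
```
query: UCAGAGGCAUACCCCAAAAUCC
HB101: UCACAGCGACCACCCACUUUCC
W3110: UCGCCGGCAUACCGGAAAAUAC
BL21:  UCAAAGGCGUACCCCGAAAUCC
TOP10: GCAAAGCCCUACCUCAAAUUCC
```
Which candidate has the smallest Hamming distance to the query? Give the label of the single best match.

BL21

HB101 differs at 9 bases; W3110 differs at 6 bases; BL21 differs at 3 bases; TOP10 differs at 6 bases. The closest is BL21.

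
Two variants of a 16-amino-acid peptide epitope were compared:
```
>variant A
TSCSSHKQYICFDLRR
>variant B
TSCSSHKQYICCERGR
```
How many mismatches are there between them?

Mismatches (1-based): position 12: F→C; position 13: D→E; position 14: L→R; position 15: R→G.

4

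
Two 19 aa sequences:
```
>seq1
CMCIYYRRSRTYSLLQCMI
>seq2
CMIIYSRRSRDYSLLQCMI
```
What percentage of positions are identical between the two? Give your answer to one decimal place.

Mismatches at positions 3, 6, 11 (1-based): 3 of 19.
Identical positions: 16/19 = 84.21% → 84.2%.

84.2%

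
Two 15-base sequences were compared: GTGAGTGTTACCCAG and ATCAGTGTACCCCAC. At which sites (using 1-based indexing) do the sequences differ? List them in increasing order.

1, 3, 9, 10, 15

Scanning 1-based: 1: G/A; 3: G/C; 9: T/A; 10: A/C; 15: G/C.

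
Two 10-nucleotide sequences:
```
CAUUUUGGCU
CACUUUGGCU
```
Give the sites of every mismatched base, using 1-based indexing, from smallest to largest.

Scanning 1-based: 3: U/C.

3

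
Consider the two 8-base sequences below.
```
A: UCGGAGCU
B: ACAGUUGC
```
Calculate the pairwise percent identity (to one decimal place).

25.0%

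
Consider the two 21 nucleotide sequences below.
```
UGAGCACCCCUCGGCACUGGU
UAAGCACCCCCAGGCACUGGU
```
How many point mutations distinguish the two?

3

The sequences differ at positions 2, 11, 12 (1-based) — 3 in total.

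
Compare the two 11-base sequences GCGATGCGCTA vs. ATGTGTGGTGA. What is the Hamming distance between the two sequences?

8

Comparing position by position, 8 bases differ: 1 (G/A), 2 (C/T), 4 (A/T), 5 (T/G), 6 (G/T), 7 (C/G), 9 (C/T), 10 (T/G).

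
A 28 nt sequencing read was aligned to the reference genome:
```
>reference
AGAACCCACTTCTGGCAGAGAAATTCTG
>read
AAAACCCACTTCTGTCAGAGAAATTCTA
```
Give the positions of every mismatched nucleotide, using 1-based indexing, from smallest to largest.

2, 15, 28

Differences at position 2 (G→A), position 15 (G→T), position 28 (G→A).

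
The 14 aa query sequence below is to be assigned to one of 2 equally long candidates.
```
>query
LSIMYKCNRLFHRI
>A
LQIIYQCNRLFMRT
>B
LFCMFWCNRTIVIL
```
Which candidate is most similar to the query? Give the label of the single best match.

A

Hamming distances to query — A: 5; B: 9.
Smallest is A with 5 mismatches.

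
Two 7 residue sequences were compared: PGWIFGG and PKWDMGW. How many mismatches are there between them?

The sequences differ at positions 2, 4, 5, 7 (1-based) — 4 in total.

4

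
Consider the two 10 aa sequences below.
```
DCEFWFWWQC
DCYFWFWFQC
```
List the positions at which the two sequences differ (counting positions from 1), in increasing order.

Scanning 1-based: 3: E/Y; 8: W/F.

3, 8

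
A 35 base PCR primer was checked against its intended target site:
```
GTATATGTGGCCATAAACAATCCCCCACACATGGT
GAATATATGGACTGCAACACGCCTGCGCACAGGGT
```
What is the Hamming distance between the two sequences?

12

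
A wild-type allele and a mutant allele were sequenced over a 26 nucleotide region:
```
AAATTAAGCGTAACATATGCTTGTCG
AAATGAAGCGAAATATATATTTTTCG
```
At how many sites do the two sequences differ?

Mismatches (1-based): site 5: T→G; site 11: T→A; site 14: C→T; site 19: G→A; site 20: C→T; site 23: G→T.

6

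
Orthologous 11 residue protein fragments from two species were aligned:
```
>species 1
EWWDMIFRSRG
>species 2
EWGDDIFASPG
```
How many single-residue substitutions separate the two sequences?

The sequences differ at positions 3, 5, 8, 10 (1-based) — 4 in total.

4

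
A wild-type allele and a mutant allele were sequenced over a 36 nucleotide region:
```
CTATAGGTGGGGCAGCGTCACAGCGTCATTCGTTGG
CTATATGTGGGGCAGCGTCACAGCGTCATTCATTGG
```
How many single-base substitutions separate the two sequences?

Comparing position by position, 2 positions differ: 6 (G/T), 32 (G/A).

2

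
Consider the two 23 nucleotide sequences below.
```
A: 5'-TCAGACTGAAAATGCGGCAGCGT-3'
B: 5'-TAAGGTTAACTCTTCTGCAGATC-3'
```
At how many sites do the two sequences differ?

The sequences differ at sites 2, 5, 6, 8, 10, 11, 12, 14, 16, 21, 22, 23 (1-based) — 12 in total.

12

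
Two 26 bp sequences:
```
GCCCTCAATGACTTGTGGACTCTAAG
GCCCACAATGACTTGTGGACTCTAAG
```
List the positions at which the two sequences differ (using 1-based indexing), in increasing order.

Scanning 1-based: 5: T/A.

5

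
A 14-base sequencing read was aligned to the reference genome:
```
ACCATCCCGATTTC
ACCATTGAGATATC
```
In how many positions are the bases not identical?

Comparing position by position, 4 positions differ: 6 (C/T), 7 (C/G), 8 (C/A), 12 (T/A).

4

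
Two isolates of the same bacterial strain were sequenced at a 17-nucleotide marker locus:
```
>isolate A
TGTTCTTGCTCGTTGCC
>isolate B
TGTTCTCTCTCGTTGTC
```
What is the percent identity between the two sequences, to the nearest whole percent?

82%

Mismatches at positions 7, 8, 16 (1-based): 3 of 17.
Identical positions: 14/17 = 82.35% → 82%.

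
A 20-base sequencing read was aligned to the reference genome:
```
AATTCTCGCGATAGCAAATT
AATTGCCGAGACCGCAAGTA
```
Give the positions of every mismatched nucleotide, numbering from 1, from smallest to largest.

Scanning 1-based: 5: C/G; 6: T/C; 9: C/A; 12: T/C; 13: A/C; 18: A/G; 20: T/A.

5, 6, 9, 12, 13, 18, 20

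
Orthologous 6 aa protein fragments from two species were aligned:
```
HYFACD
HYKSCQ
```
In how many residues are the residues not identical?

3

The sequences differ at residues 3, 4, 6 (1-based) — 3 in total.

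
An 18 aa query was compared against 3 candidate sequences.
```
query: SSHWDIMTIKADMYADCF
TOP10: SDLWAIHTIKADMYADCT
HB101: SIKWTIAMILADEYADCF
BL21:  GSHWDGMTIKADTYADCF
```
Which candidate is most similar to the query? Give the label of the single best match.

Hamming distances to query — TOP10: 5; HB101: 7; BL21: 3.
Smallest is BL21 with 3 mismatches.

BL21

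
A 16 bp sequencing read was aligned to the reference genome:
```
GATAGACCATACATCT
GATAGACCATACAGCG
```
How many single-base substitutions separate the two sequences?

2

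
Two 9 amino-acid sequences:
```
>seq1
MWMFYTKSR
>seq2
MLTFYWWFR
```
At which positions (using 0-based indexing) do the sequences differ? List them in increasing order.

Differences at position 1 (W→L), position 2 (M→T), position 5 (T→W), position 6 (K→W), position 7 (S→F).

1, 2, 5, 6, 7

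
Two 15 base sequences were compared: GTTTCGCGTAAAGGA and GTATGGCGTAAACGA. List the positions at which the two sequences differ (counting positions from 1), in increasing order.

Scanning 1-based: 3: T/A; 5: C/G; 13: G/C.

3, 5, 13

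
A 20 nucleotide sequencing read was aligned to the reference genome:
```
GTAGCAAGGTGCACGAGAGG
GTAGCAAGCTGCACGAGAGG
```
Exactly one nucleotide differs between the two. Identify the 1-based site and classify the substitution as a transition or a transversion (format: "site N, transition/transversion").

site 9, transversion

The sequences differ only at site 9: G→C (purine→pyrimidine), a transversion.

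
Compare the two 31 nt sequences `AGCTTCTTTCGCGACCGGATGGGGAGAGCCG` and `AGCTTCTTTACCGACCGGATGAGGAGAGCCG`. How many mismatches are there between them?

Comparing position by position, 3 positions differ: 10 (C/A), 11 (G/C), 22 (G/A).

3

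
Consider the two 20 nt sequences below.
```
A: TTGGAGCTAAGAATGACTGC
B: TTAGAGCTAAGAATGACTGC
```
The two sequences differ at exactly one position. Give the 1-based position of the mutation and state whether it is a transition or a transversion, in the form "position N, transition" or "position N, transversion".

The sequences differ only at position 3: G→A (purine→purine), a transition.

position 3, transition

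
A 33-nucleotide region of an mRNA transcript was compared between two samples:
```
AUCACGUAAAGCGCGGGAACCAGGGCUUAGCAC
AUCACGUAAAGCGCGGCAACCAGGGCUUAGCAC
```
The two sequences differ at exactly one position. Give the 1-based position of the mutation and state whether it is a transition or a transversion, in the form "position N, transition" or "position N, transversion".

position 17, transversion

Position 17 changes G→C. G is a purine and C is a pyrimidine, so this is a transversion.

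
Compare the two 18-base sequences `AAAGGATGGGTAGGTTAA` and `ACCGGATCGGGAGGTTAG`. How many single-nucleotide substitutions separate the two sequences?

5

The sequences differ at bases 2, 3, 8, 11, 18 (1-based) — 5 in total.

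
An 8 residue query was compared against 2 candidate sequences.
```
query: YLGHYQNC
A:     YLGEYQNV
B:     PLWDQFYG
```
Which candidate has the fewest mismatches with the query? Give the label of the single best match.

A differs at 2 positions; B differs at 7 positions. The closest is A.

A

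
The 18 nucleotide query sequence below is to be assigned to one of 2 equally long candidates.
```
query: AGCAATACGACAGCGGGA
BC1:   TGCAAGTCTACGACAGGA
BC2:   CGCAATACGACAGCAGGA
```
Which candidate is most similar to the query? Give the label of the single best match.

Hamming distances to query — BC1: 7; BC2: 2.
Smallest is BC2 with 2 mismatches.

BC2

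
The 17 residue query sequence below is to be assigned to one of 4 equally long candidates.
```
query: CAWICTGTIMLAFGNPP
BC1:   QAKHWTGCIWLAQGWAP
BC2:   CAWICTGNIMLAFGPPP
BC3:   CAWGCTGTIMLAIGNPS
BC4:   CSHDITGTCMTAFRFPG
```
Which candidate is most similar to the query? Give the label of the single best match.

Hamming distances to query — BC1: 9; BC2: 2; BC3: 3; BC4: 9.
Smallest is BC2 with 2 mismatches.

BC2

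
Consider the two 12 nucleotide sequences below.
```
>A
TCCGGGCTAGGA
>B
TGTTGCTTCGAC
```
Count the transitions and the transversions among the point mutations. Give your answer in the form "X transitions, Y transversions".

3 transitions, 5 transversions

Mismatches (1-based):
base 2: C→G (pyrimidine→purine, transversion)
base 3: C→T (pyrimidine→pyrimidine, transition)
base 4: G→T (purine→pyrimidine, transversion)
base 6: G→C (purine→pyrimidine, transversion)
base 7: C→T (pyrimidine→pyrimidine, transition)
base 9: A→C (purine→pyrimidine, transversion)
base 11: G→A (purine→purine, transition)
base 12: A→C (purine→pyrimidine, transversion)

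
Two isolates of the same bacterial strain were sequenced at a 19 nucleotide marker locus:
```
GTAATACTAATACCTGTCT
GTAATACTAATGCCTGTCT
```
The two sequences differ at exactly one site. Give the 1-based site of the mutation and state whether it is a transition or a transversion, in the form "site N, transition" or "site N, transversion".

The sequences differ only at site 12: A→G (purine→purine), a transition.

site 12, transition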